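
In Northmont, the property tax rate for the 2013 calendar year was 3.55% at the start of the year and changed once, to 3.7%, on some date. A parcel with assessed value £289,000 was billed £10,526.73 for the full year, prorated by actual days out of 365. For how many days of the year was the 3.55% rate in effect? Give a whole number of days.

Let d = days at the first rate; then 365 − d days at the second rate.
£289,000 × [3.55%·d + 3.7%·(365−d)] / 365 = £10,526.73
Solving gives d = 140, so the new rate took effect on May 21, 2013.

140 days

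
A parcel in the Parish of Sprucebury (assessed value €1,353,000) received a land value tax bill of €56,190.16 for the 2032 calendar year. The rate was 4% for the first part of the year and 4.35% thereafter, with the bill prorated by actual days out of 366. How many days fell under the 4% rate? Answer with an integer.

Let d = days at the first rate; then 366 − d days at the second rate.
€1,353,000 × [4%·d + 4.35%·(366−d)] / 366 = €56,190.16
Solving gives d = 206, so the new rate took effect on 25 July 2032.

206 days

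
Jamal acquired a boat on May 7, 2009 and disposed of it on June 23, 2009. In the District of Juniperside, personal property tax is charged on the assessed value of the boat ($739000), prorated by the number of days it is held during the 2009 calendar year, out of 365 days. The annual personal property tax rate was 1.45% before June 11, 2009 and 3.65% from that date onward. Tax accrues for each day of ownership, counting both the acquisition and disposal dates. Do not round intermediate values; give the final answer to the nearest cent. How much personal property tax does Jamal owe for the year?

$1988.21

May 7 – June 10, 2009: 35 days at 1.45% → $739000 × 1.45% × 35/365 = $1027.5137
June 11 – June 23, 2009: 13 days at 3.65% → $739000 × 3.65% × 13/365 = $960.7000
Total = $1988.2137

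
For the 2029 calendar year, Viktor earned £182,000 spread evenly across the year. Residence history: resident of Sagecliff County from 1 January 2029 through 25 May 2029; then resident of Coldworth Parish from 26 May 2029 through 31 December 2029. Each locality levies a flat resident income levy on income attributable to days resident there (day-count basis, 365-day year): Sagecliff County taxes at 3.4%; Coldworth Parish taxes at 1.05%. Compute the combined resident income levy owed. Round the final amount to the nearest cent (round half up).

£3,610.08

Sagecliff County, 1 January – 25 May 2029: 145 days → £182,000 × 3.4% × 145/365 = £2,458.2466
Coldworth Parish, 26 May – 31 December 2029: 220 days → £182,000 × 1.05% × 220/365 = £1,151.8356
Total = £3,610.0822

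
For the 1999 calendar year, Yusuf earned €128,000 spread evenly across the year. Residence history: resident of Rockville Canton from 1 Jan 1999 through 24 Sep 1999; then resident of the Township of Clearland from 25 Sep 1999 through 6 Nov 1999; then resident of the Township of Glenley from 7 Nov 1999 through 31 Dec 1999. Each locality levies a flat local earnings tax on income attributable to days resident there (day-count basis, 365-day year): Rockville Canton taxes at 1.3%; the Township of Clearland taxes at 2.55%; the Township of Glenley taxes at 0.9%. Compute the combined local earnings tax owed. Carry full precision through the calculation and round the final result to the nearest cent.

Rockville Canton, 1 Jan – 24 Sep 1999: 267 days → €128,000 × 1.3% × 267/365 = €1,217.2274
The Township of Clearland, 25 Sep – 6 Nov 1999: 43 days → €128,000 × 2.55% × 43/365 = €384.5260
The Township of Glenley, 7 Nov – 31 Dec 1999: 55 days → €128,000 × 0.9% × 55/365 = €173.5890
Total = €1,775.3425

€1,775.34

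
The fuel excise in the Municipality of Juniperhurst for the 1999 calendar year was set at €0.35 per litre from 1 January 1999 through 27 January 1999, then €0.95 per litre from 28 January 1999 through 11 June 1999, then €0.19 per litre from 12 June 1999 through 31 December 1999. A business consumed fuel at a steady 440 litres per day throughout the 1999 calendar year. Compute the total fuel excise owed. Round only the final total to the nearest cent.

1 January – 27 January 1999: 27 days × 440 litres/day = 11,880 litres at €0.35/litre → €4,158.00
28 January – 11 June 1999: 135 days × 440 litres/day = 59,400 litres at €0.95/litre → €56,430.00
12 June – 31 December 1999: 203 days × 440 litres/day = 89,320 litres at €0.19/litre → €16,970.80

€77,558.80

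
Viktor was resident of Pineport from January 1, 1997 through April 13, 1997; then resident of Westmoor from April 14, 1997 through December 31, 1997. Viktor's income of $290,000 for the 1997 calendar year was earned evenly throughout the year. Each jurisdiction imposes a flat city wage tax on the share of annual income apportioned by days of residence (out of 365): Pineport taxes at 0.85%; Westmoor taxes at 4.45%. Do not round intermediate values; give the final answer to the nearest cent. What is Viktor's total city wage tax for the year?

Pineport, January 1 – April 13, 1997: 103 days → $290,000 × 0.85% × 103/365 = $695.6027
Westmoor, April 14 – December 31, 1997: 262 days → $290,000 × 4.45% × 262/365 = $9,263.3151
Total = $9,958.9178

$9,958.92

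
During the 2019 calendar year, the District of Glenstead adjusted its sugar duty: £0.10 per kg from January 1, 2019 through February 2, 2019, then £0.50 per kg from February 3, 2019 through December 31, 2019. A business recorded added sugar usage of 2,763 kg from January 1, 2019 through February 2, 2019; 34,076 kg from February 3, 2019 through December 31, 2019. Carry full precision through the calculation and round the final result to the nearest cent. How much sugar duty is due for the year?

£17314.30

January 1 – February 2, 2019: 2,763 kg at £0.10/kg → £276.30
February 3 – December 31, 2019: 34,076 kg at £0.50/kg → £17038.00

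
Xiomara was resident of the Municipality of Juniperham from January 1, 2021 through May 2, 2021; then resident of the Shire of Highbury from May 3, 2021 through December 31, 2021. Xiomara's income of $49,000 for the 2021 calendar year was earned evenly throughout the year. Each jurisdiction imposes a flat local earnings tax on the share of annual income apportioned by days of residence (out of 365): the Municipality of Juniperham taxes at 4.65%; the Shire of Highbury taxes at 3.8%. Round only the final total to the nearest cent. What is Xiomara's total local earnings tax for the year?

The Municipality of Juniperham, January 1 – May 2, 2021: 122 days → $49,000 × 4.65% × 122/365 = $761.5808
The Shire of Highbury, May 3 – December 31, 2021: 243 days → $49,000 × 3.8% × 243/365 = $1,239.6329
Total = $2,001.2137

$2,001.21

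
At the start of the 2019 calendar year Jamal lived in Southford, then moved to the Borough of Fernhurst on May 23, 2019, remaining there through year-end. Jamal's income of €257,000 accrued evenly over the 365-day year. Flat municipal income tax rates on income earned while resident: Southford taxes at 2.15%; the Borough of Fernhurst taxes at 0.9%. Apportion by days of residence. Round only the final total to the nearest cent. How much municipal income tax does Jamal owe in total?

Southford, January 1 – May 22, 2019: 142 days → €257,000 × 2.15% × 142/365 = €2,149.6466
The Borough of Fernhurst, May 23 – December 31, 2019: 223 days → €257,000 × 0.9% × 223/365 = €1,413.1479
Total = €3,562.7945

€3,562.79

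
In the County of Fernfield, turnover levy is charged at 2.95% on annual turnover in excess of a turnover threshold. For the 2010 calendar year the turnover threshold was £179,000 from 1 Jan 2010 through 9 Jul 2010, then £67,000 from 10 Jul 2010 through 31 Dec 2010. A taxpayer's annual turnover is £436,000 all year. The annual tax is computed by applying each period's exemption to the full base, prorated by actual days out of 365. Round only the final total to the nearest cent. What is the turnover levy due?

£9,165.61

1 Jan – 9 Jul 2010: 190 days, exemption £179,000 → (£436,000 − £179,000) × 2.95% × 190/365 = £3,946.5342
10 Jul – 31 Dec 2010: 175 days, exemption £67,000 → (£436,000 − £67,000) × 2.95% × 175/365 = £5,219.0753
Total = £9,165.6096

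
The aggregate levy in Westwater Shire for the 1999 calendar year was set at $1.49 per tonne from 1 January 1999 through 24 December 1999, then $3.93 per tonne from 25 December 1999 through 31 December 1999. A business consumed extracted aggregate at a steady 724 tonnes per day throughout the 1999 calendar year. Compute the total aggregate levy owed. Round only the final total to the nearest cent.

1 January – 24 December 1999: 358 days × 724 tonnes/day = 259,192 tonnes at $1.49/tonne → $386,196.08
25 December – 31 December 1999: 7 days × 724 tonnes/day = 5,068 tonnes at $3.93/tonne → $19,917.24

$406,113.32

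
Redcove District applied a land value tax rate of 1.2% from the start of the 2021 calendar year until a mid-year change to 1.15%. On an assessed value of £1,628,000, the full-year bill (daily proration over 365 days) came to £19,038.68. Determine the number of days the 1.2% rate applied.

Let d = days at the first rate; then 365 − d days at the second rate.
£1,628,000 × [1.2%·d + 1.15%·(365−d)] / 365 = £19,038.68
Solving gives d = 142, so the new rate took effect on 23 May 2021.

142 days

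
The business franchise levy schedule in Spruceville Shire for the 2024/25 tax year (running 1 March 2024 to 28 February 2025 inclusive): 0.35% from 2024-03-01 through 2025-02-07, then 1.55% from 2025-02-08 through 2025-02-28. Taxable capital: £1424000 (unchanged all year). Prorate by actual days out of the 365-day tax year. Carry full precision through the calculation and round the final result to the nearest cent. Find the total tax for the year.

2024-03-01 to 2025-02-07: 344 days at 0.35% → £1424000 × 0.35% × 344/365 = £4697.2493
2025-02-08 to 2025-02-28: 21 days at 1.55% → £1424000 × 1.55% × 21/365 = £1269.8959
Total = £5967.1452

£5967.15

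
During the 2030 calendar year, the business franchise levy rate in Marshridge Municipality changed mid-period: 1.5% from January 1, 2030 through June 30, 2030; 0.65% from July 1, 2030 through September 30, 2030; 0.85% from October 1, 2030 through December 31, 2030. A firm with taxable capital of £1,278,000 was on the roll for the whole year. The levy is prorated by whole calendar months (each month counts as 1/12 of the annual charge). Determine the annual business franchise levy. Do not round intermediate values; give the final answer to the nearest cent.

£14,377.50

January 1 – June 30, 2030: 6 months at 1.5% → £1,278,000 × 1.5% × 6/12 = £9,585.0000
July 1 – September 30, 2030: 3 months at 0.65% → £1,278,000 × 0.65% × 3/12 = £2,076.7500
October 1 – December 31, 2030: 3 months at 0.85% → £1,278,000 × 0.85% × 3/12 = £2,715.7500
Total = £14,377.5000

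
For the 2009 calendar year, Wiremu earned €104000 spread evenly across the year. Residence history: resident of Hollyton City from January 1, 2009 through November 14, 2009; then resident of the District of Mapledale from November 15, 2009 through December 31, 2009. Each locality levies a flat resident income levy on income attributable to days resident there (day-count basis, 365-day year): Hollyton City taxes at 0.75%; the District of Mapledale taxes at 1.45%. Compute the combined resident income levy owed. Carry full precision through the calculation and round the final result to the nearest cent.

€873.74

Hollyton City, January 1 – November 14, 2009: 318 days → €104000 × 0.75% × 318/365 = €679.5616
The District of Mapledale, November 15 – December 31, 2009: 47 days → €104000 × 1.45% × 47/365 = €194.1808
Total = €873.7425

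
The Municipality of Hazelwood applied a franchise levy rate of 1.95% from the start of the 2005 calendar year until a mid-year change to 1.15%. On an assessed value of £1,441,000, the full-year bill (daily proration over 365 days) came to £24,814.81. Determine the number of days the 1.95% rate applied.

261 days

Let d = days at the first rate; then 365 − d days at the second rate.
£1,441,000 × [1.95%·d + 1.15%·(365−d)] / 365 = £24,814.81
Solving gives d = 261, so the new rate took effect on 19 September 2005.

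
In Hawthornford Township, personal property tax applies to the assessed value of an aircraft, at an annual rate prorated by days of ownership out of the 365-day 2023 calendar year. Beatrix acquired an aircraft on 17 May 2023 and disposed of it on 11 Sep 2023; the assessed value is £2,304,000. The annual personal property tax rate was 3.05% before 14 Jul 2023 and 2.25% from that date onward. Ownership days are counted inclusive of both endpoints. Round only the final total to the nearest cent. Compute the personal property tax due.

17 May – 13 Jul 2023: 58 days at 3.05% → £2,304,000 × 3.05% × 58/365 = £11,166.5096
14 Jul – 11 Sep 2023: 60 days at 2.25% → £2,304,000 × 2.25% × 60/365 = £8,521.6438
Total = £19,688.1534

£19,688.15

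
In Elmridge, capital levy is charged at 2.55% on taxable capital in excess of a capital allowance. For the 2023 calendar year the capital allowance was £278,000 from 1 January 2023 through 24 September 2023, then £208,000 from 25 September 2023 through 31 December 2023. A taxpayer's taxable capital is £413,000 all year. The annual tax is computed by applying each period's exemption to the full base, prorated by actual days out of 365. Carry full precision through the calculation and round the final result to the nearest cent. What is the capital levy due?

£3,921.76

1 January – 24 September 2023: 267 days, exemption £278,000 → (£413,000 − £278,000) × 2.55% × 267/365 = £2,518.2123
25 September – 31 December 2023: 98 days, exemption £208,000 → (£413,000 − £208,000) × 2.55% × 98/365 = £1,403.5479
Total = £3,921.7603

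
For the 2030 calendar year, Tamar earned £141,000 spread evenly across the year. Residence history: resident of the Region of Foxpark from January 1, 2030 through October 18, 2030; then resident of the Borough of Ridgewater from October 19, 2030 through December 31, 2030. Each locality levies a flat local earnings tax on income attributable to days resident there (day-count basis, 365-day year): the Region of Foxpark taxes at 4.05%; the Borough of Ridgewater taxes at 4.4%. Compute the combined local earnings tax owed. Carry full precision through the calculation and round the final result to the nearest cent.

The Region of Foxpark, January 1 – October 18, 2030: 291 days → £141,000 × 4.05% × 291/365 = £4,552.7548
The Borough of Ridgewater, October 19 – December 31, 2030: 74 days → £141,000 × 4.4% × 74/365 = £1,257.7973
Total = £5,810.5521

£5,810.55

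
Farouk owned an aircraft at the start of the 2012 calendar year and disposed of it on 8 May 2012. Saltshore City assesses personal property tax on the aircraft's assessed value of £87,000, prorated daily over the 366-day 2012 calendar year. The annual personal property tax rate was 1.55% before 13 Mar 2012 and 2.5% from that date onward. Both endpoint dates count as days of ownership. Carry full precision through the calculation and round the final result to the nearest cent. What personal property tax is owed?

1 Jan – 12 Mar 2012: 72 days at 1.55% → £87,000 × 1.55% × 72/366 = £265.2787
13 Mar – 8 May 2012: 57 days at 2.5% → £87,000 × 2.5% × 57/366 = £338.7295
Total = £604.0082

£604.01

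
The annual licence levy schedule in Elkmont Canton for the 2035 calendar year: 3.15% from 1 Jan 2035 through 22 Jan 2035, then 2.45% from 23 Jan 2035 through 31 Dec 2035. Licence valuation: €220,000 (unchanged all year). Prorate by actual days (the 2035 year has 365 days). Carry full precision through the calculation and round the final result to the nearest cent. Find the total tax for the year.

1 Jan – 22 Jan 2035: 22 days at 3.15% → €220,000 × 3.15% × 22/365 = €417.6986
23 Jan – 31 Dec 2035: 343 days at 2.45% → €220,000 × 2.45% × 343/365 = €5,065.1233
Total = €5,482.8219

€5,482.82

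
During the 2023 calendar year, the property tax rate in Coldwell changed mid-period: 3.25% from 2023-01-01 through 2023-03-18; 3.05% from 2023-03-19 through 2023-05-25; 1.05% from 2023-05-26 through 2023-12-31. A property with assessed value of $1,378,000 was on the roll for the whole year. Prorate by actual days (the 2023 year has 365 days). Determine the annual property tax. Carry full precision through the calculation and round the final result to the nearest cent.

$25,998.90

2023-01-01 to 2023-03-18: 77 days at 3.25% → $1,378,000 × 3.25% × 77/365 = $9,447.7945
2023-03-19 to 2023-05-25: 68 days at 3.05% → $1,378,000 × 3.05% × 68/365 = $7,830.0603
2023-05-26 to 2023-12-31: 220 days at 1.05% → $1,378,000 × 1.05% × 220/365 = $8,721.0411
Total = $25,998.8959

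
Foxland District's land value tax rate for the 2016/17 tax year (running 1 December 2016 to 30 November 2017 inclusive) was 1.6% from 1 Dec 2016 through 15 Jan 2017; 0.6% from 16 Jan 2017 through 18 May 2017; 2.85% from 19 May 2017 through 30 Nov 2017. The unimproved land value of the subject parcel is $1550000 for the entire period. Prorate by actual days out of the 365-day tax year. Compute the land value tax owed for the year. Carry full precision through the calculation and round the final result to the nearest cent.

1 Dec 2016 – 15 Jan 2017: 46 days at 1.6% → $1550000 × 1.6% × 46/365 = $3125.4795
16 Jan – 18 May 2017: 123 days at 0.6% → $1550000 × 0.6% × 123/365 = $3133.9726
19 May – 30 Nov 2017: 196 days at 2.85% → $1550000 × 2.85% × 196/365 = $23721.3699
Total = $29980.8219

$29980.82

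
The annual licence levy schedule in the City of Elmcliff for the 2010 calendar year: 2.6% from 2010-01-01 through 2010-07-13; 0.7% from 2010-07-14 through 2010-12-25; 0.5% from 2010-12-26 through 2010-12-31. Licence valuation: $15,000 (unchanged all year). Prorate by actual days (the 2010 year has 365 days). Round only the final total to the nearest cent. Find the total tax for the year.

2010-01-01 to 2010-07-13: 194 days at 2.6% → $15,000 × 2.6% × 194/365 = $207.2877
2010-07-14 to 2010-12-25: 165 days at 0.7% → $15,000 × 0.7% × 165/365 = $47.4658
2010-12-26 to 2010-12-31: 6 days at 0.5% → $15,000 × 0.5% × 6/365 = $1.2329
Total = $255.9863

$255.99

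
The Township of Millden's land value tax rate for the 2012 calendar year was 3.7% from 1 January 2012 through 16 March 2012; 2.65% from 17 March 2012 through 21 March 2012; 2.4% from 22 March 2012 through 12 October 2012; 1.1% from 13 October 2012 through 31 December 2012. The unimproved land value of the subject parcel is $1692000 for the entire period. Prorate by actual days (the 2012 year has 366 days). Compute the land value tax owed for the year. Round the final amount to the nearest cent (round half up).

1 January – 16 March 2012: 76 days at 3.7% → $1692000 × 3.7% × 76/366 = $12999.7377
17 March – 21 March 2012: 5 days at 2.65% → $1692000 × 2.65% × 5/366 = $612.5410
22 March – 12 October 2012: 205 days at 2.4% → $1692000 × 2.4% × 205/366 = $22744.9180
13 October – 31 December 2012: 80 days at 1.1% → $1692000 × 1.1% × 80/366 = $4068.1967
Total = $40425.3934

$40425.39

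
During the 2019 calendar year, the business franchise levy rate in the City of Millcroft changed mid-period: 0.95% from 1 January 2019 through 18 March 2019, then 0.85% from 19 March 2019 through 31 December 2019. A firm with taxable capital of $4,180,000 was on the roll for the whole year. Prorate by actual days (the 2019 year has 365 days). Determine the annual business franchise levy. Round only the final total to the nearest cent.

$36,411.81

1 January – 18 March 2019: 77 days at 0.95% → $4,180,000 × 0.95% × 77/365 = $8,377.1781
19 March – 31 December 2019: 288 days at 0.85% → $4,180,000 × 0.85% × 288/365 = $28,034.6301
Total = $36,411.8082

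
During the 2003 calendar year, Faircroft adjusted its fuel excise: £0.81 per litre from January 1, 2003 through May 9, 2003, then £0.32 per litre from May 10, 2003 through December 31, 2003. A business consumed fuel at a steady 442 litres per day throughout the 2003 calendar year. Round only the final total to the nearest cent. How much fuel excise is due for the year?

January 1 – May 9, 2003: 129 days × 442 litres/day = 57,018 litres at £0.81/litre → £46,184.58
May 10 – December 31, 2003: 236 days × 442 litres/day = 104,312 litres at £0.32/litre → £33,379.84

£79,564.42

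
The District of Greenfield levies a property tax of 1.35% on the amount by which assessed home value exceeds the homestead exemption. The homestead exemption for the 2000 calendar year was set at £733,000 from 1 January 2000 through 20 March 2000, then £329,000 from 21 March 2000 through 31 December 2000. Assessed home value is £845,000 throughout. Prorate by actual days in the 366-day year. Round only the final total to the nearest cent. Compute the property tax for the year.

1 January – 20 March 2000: 80 days, exemption £733,000 → (£845,000 − £733,000) × 1.35% × 80/366 = £330.4918
21 March – 31 December 2000: 286 days, exemption £329,000 → (£845,000 − £329,000) × 1.35% × 286/366 = £5,443.3770
Total = £5,773.8689

£5,773.87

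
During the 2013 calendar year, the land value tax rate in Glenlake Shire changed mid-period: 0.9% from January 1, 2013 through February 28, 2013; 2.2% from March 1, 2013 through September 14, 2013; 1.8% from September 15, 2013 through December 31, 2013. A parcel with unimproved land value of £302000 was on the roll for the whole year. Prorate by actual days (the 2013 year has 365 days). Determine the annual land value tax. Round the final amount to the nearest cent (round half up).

£5651.95

January 1 – February 28, 2013: 59 days at 0.9% → £302000 × 0.9% × 59/365 = £439.3479
March 1 – September 14, 2013: 198 days at 2.2% → £302000 × 2.2% × 198/365 = £3604.1425
September 15 – December 31, 2013: 108 days at 1.8% → £302000 × 1.8% × 108/365 = £1608.4603
Total = £5651.9507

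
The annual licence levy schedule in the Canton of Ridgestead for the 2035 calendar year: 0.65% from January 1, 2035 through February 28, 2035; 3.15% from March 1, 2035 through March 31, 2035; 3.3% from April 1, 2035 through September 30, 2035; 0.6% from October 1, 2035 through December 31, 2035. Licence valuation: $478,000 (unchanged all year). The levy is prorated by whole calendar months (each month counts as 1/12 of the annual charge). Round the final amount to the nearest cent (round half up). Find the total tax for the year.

January 1 – February 28, 2035: 2 months at 0.65% → $478,000 × 0.65% × 2/12 = $517.8333
March 1 – March 31, 2035: 1 month at 3.15% → $478,000 × 3.15% × 1/12 = $1,254.7500
April 1 – September 30, 2035: 6 months at 3.3% → $478,000 × 3.3% × 6/12 = $7,887.0000
October 1 – December 31, 2035: 3 months at 0.6% → $478,000 × 0.6% × 3/12 = $717.0000
Total = $10,376.5833

$10,376.58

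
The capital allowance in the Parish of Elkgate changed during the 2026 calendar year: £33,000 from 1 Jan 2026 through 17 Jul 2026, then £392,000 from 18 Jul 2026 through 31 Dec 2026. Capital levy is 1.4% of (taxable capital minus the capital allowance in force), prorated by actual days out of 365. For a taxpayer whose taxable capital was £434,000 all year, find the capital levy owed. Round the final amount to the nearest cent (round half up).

£3,314.43

1 Jan – 17 Jul 2026: 198 days, exemption £33,000 → (£434,000 − £33,000) × 1.4% × 198/365 = £3,045.4027
18 Jul – 31 Dec 2026: 167 days, exemption £392,000 → (£434,000 − £392,000) × 1.4% × 167/365 = £269.0301
Total = £3,314.4329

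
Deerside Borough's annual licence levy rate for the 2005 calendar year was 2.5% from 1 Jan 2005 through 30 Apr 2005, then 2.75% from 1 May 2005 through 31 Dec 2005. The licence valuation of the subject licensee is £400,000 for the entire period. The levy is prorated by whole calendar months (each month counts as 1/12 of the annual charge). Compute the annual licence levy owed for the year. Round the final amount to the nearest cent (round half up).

£10,666.67

1 Jan – 30 Apr 2005: 4 months at 2.5% → £400,000 × 2.5% × 4/12 = £3,333.3333
1 May – 31 Dec 2005: 8 months at 2.75% → £400,000 × 2.75% × 8/12 = £7,333.3333
Total = £10,666.6667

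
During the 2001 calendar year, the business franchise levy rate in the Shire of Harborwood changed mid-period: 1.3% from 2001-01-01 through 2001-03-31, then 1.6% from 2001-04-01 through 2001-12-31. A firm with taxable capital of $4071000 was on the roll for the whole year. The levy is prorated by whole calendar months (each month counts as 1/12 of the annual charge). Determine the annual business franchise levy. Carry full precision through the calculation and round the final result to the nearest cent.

$62082.75

2001-01-01 to 2001-03-31: 3 months at 1.3% → $4071000 × 1.3% × 3/12 = $13230.7500
2001-04-01 to 2001-12-31: 9 months at 1.6% → $4071000 × 1.6% × 9/12 = $48852.0000
Total = $62082.7500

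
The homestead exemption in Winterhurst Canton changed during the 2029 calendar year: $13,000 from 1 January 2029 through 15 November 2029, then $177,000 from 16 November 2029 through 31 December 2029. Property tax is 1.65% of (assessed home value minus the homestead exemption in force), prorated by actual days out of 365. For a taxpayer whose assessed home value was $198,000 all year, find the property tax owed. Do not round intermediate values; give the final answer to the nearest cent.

1 January – 15 November 2029: 319 days, exemption $13,000 → ($198,000 − $13,000) × 1.65% × 319/365 = $2,667.8014
16 November – 31 December 2029: 46 days, exemption $177,000 → ($198,000 − $177,000) × 1.65% × 46/365 = $43.6685
Total = $2,711.4699

$2,711.47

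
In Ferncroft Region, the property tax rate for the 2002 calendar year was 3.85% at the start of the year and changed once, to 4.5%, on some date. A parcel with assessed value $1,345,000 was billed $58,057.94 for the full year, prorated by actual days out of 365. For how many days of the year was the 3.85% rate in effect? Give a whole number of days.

103 days

Let d = days at the first rate; then 365 − d days at the second rate.
$1,345,000 × [3.85%·d + 4.5%·(365−d)] / 365 = $58,057.94
Solving gives d = 103, so the new rate took effect on 14 Apr 2002.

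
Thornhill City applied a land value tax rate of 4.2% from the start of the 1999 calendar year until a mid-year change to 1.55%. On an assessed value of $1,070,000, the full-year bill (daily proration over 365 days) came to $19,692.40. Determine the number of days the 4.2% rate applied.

Let d = days at the first rate; then 365 − d days at the second rate.
$1,070,000 × [4.2%·d + 1.55%·(365−d)] / 365 = $19,692.40
Solving gives d = 40, so the new rate took effect on 10 February 1999.

40 days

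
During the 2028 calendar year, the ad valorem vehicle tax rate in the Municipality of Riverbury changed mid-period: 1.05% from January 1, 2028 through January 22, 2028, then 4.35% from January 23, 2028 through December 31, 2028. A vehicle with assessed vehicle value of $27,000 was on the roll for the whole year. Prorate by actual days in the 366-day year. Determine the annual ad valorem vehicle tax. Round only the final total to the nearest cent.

$1,120.94

January 1 – January 22, 2028: 22 days at 1.05% → $27,000 × 1.05% × 22/366 = $17.0410
January 23 – December 31, 2028: 344 days at 4.35% → $27,000 × 4.35% × 344/366 = $1,103.9016
Total = $1,120.9426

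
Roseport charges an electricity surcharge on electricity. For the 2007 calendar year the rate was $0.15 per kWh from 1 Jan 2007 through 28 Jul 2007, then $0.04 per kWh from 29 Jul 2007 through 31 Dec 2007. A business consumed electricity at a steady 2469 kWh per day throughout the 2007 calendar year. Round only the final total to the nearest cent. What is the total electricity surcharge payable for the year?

$92809.71

1 Jan – 28 Jul 2007: 209 days × 2469 kWh/day = 516,021 kWh at $0.15/kWh → $77403.15
29 Jul – 31 Dec 2007: 156 days × 2469 kWh/day = 385,164 kWh at $0.04/kWh → $15406.56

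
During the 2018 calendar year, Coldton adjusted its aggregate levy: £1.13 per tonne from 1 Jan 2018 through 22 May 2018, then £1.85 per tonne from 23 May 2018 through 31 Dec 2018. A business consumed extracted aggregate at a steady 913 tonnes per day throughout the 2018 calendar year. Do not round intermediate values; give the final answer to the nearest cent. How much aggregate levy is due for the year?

1 Jan – 22 May 2018: 142 days × 913 tonnes/day = 129,646 tonnes at £1.13/tonne → £146,499.98
23 May – 31 Dec 2018: 223 days × 913 tonnes/day = 203,599 tonnes at £1.85/tonne → £376,658.15

£523,158.13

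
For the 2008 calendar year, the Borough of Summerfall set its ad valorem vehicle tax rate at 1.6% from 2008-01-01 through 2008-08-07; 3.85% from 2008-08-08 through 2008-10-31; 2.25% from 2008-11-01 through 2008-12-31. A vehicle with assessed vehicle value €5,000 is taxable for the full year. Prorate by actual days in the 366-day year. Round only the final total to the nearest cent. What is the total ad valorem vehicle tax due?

€111.54

2008-01-01 to 2008-08-07: 220 days at 1.6% → €5,000 × 1.6% × 220/366 = €48.0874
2008-08-08 to 2008-10-31: 85 days at 3.85% → €5,000 × 3.85% × 85/366 = €44.7063
2008-11-01 to 2008-12-31: 61 days at 2.25% → €5,000 × 2.25% × 61/366 = €18.7500
Total = €111.5437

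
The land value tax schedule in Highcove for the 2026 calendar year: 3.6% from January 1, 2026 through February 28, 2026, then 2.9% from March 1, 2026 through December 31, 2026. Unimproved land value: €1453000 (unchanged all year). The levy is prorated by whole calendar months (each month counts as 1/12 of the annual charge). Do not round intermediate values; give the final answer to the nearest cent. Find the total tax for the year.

January 1 – February 28, 2026: 2 months at 3.6% → €1453000 × 3.6% × 2/12 = €8718.0000
March 1 – December 31, 2026: 10 months at 2.9% → €1453000 × 2.9% × 10/12 = €35114.1667
Total = €43832.1667

€43832.17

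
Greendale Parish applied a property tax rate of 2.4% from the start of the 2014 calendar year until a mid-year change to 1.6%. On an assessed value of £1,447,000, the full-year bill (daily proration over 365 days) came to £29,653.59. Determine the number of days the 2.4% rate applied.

Let d = days at the first rate; then 365 − d days at the second rate.
£1,447,000 × [2.4%·d + 1.6%·(365−d)] / 365 = £29,653.59
Solving gives d = 205, so the new rate took effect on July 25, 2014.

205 days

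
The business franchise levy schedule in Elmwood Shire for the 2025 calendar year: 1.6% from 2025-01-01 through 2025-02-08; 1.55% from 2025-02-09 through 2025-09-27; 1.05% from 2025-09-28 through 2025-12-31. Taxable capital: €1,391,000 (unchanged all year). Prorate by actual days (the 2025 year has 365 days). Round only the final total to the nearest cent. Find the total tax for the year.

€19,824.61

2025-01-01 to 2025-02-08: 39 days at 1.6% → €1,391,000 × 1.6% × 39/365 = €2,378.0384
2025-02-09 to 2025-09-27: 231 days at 1.55% → €1,391,000 × 1.55% × 231/365 = €13,645.1384
2025-09-28 to 2025-12-31: 95 days at 1.05% → €1,391,000 × 1.05% × 95/365 = €3,801.4315
Total = €19,824.6082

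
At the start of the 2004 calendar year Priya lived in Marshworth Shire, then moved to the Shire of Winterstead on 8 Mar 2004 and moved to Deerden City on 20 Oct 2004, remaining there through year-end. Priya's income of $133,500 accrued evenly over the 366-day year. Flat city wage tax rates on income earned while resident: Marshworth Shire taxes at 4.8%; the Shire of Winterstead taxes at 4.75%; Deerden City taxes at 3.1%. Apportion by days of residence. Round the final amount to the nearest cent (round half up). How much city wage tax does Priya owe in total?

Marshworth Shire, 1 Jan – 7 Mar 2004: 67 days → $133,500 × 4.8% × 67/366 = $1,173.0492
The Shire of Winterstead, 8 Mar – 19 Oct 2004: 226 days → $133,500 × 4.75% × 226/366 = $3,915.6352
Deerden City, 20 Oct – 31 Dec 2004: 73 days → $133,500 × 3.1% × 73/366 = $825.4385
Total = $5,914.1230

$5,914.12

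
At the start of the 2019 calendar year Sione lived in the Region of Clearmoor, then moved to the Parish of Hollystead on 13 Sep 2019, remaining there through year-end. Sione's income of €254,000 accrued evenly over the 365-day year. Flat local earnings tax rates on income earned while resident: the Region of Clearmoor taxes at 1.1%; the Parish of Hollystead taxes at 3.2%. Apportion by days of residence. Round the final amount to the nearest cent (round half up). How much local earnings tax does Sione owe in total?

€4,401.51

The Region of Clearmoor, 1 Jan – 12 Sep 2019: 255 days → €254,000 × 1.1% × 255/365 = €1,951.9726
The Parish of Hollystead, 13 Sep – 31 Dec 2019: 110 days → €254,000 × 3.2% × 110/365 = €2,449.5342
Total = €4,401.5068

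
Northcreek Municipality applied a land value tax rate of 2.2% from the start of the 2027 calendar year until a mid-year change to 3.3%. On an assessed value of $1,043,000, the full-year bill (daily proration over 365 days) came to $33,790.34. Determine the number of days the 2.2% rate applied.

20 days

Let d = days at the first rate; then 365 − d days at the second rate.
$1,043,000 × [2.2%·d + 3.3%·(365−d)] / 365 = $33,790.34
Solving gives d = 20, so the new rate took effect on January 21, 2027.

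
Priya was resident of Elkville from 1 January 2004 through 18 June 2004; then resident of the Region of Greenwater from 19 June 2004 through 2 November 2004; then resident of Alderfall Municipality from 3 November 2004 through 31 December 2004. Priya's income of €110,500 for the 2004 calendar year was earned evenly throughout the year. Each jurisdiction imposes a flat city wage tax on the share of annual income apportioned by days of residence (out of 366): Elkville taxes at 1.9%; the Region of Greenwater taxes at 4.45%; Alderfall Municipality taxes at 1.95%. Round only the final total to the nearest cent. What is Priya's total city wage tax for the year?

Elkville, 1 January – 18 June 2004: 170 days → €110,500 × 1.9% × 170/366 = €975.1776
The Region of Greenwater, 19 June – 2 November 2004: 137 days → €110,500 × 4.45% × 137/366 = €1,840.6100
Alderfall Municipality, 3 November – 31 December 2004: 59 days → €110,500 × 1.95% × 59/366 = €347.3504
Total = €3,163.1380

€3,163.14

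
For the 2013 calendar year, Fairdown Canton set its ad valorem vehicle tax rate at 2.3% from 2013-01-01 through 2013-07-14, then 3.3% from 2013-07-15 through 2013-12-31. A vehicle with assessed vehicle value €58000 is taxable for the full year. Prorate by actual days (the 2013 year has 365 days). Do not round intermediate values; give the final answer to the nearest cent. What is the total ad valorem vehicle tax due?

€1604.14

2013-01-01 to 2013-07-14: 195 days at 2.3% → €58000 × 2.3% × 195/365 = €712.6849
2013-07-15 to 2013-12-31: 170 days at 3.3% → €58000 × 3.3% × 170/365 = €891.4521
Total = €1604.1370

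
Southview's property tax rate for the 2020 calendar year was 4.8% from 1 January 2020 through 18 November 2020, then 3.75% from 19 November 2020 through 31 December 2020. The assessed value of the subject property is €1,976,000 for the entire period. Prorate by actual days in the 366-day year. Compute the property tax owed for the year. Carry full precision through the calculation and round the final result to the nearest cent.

€92,410.39

1 January – 18 November 2020: 323 days at 4.8% → €1,976,000 × 4.8% × 323/366 = €83,704.6557
19 November – 31 December 2020: 43 days at 3.75% → €1,976,000 × 3.75% × 43/366 = €8,705.7377
Total = €92,410.3934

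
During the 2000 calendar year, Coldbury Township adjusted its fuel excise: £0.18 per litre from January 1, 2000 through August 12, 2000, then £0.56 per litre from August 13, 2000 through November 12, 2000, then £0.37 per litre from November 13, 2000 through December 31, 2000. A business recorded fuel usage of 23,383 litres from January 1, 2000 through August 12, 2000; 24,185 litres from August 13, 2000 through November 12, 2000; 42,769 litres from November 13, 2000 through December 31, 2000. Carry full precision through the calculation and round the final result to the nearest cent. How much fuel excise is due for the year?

January 1 – August 12, 2000: 23,383 litres at £0.18/litre → £4,208.94
August 13 – November 12, 2000: 24,185 litres at £0.56/litre → £13,543.60
November 13 – December 31, 2000: 42,769 litres at £0.37/litre → £15,824.53

£33,577.07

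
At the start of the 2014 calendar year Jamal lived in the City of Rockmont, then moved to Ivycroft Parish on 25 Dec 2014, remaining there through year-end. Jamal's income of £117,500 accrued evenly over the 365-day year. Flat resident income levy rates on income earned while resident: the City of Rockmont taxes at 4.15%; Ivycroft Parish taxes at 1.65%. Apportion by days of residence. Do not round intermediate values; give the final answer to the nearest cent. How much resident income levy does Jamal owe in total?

The City of Rockmont, 1 Jan – 24 Dec 2014: 358 days → £117,500 × 4.15% × 358/365 = £4,782.7329
Ivycroft Parish, 25 Dec – 31 Dec 2014: 7 days → £117,500 × 1.65% × 7/365 = £37.1815
Total = £4,819.9144

£4,819.91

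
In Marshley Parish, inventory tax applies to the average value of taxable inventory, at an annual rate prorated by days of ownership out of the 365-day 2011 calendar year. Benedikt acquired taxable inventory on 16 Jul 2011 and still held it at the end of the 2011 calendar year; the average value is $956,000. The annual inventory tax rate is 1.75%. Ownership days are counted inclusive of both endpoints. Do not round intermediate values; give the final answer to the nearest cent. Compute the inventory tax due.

Days held (16 Jul – 31 Dec 2011): 169 out of 365
Tax = $956,000 × 1.75% × 169/365 = $7,746.2192

$7,746.22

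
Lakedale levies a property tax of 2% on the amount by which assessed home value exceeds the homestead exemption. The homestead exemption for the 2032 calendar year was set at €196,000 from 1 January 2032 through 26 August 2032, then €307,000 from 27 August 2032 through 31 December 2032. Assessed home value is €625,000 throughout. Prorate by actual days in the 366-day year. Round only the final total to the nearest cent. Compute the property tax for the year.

€7,809.67

1 January – 26 August 2032: 239 days, exemption €196,000 → (€625,000 − €196,000) × 2% × 239/366 = €5,602.7869
27 August – 31 December 2032: 127 days, exemption €307,000 → (€625,000 − €307,000) × 2% × 127/366 = €2,206.8852
Total = €7,809.6721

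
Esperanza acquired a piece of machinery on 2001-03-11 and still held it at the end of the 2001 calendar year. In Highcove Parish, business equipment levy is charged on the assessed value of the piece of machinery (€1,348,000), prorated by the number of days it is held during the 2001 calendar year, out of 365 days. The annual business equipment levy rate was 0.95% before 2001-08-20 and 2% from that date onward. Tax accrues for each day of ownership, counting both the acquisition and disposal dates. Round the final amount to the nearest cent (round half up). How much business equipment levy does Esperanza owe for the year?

€15,581.40

2001-03-11 to 2001-08-19: 162 days at 0.95% → €1,348,000 × 0.95% × 162/365 = €5,683.7589
2001-08-20 to 2001-12-31: 134 days at 2% → €1,348,000 × 2% × 134/365 = €9,897.6438
Total = €15,581.4027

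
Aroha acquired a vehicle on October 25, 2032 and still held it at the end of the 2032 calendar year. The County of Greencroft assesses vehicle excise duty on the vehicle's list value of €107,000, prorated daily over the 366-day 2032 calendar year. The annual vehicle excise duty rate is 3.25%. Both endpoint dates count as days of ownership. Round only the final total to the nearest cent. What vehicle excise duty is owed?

Days held (October 25 – December 31, 2032): 68 out of 366
Tax = €107,000 × 3.25% × 68/366 = €646.0929

€646.09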